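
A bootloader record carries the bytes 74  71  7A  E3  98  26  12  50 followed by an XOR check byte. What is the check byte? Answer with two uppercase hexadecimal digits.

60

XOR the bytes together:
  start with 0x74
  0x74 ⊕ 0x71 = 0x05
  0x05 ⊕ 0x7A = 0x7F
  0x7F ⊕ 0xE3 = 0x9C
  0x9C ⊕ 0x98 = 0x04
  0x04 ⊕ 0x26 = 0x22
  0x22 ⊕ 0x12 = 0x30
  0x30 ⊕ 0x50 = 0x60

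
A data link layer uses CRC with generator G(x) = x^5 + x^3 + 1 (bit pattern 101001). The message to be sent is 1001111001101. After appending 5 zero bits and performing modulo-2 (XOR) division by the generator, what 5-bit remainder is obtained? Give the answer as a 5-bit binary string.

00001

Append 5 zeros: 100111100110100000. Divide by 101001 (XOR where the leading bit is 1):
  pos 0: 100111 XOR 101001 = 001110
  pos 2: 111010 XOR 101001 = 010011
  pos 3: 100110 XOR 101001 = 001111
  pos 5: 111111 XOR 101001 = 010110
  pos 6: 101100 XOR 101001 = 000101
  pos 9: 101100 XOR 101001 = 000101
  pos 12: 101000 XOR 101001 = 000001
Remainder (last 5 bits) = 00001. This is the CRC / FCS.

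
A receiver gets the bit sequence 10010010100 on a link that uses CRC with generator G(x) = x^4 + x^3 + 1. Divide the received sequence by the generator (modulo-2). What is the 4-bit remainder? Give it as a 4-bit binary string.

Modulo-2 division of 10010010100 by 11001:
  pos 0: 10010 XOR 11001 = 01011
  pos 1: 10110 XOR 11001 = 01111
  pos 2: 11111 XOR 11001 = 00110
  pos 4: 11001 XOR 11001 = 00000
Remainder = 0000 (zero — the frame passes the CRC check).

0000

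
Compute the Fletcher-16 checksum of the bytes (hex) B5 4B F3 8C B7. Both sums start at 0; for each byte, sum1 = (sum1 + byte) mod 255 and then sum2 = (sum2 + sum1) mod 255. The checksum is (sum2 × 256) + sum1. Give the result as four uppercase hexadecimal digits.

Running sums (mod 255):
  after byte 0 (B5): sum1=181, sum2=181
  after byte 1 (4B): sum1=1, sum2=182
  after byte 2 (F3): sum1=244, sum2=171
  after byte 3 (8C): sum1=129, sum2=45
  after byte 4 (B7): sum1=57, sum2=102
Checksum = sum2·256 + sum1 = 102·256 + 57 = 26169 = 0x6639.

6639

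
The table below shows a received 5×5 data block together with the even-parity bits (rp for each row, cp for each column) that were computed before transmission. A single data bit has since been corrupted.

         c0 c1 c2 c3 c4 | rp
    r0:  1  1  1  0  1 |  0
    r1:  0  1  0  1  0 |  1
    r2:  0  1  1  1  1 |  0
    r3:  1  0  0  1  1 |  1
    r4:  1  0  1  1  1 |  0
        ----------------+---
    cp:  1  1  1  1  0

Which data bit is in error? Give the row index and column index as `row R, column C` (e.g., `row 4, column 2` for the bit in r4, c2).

row 1, column 3

Recompute each row's even parity and compare to rp:
  r0: data parity 0, sent rp 0 → ok
  r1: data parity 0, sent rp 1 → mismatch
  r2: data parity 0, sent rp 0 → ok
  r3: data parity 1, sent rp 1 → ok
  r4: data parity 0, sent rp 0 → ok
Recompute each column's even parity and compare to cp:
  c0: data parity 1, sent cp 1 → ok
  c1: data parity 1, sent cp 1 → ok
  c2: data parity 1, sent cp 1 → ok
  c3: data parity 0, sent cp 1 → mismatch
  c4: data parity 0, sent cp 0 → ok
Exactly one row (r1) and one column (c3) fail → the flipped bit is at their intersection.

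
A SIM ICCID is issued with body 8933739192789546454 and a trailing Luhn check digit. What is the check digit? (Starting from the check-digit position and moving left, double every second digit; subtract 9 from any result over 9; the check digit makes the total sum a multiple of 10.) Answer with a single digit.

Partial digits right→left: 4 5 4 6 4 5 9 8 7 2 9 1 9 3 7 3 3 9 8
Double every second digit counting from the check-digit position (so the 1st, 3rd, 5th, ... of the partial from the right).
  doubled (with −9 where >9): 8 8 8 9 5 9 9 5 6 7 → sum 74
  kept as-is: 5 6 5 8 2 1 3 3 9 → sum 42
Total = 74 + 42 = 116.
Check digit = (10 − (116 mod 10)) mod 10 = 4.

4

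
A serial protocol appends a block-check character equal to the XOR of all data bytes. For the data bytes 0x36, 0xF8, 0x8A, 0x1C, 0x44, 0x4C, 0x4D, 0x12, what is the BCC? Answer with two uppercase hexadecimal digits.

XOR the bytes together:
  start with 0x36
  0x36 ⊕ 0xF8 = 0xCE
  0xCE ⊕ 0x8A = 0x44
  0x44 ⊕ 0x1C = 0x58
  0x58 ⊕ 0x44 = 0x1C
  0x1C ⊕ 0x4C = 0x50
  0x50 ⊕ 0x4D = 0x1D
  0x1D ⊕ 0x12 = 0x0F

0F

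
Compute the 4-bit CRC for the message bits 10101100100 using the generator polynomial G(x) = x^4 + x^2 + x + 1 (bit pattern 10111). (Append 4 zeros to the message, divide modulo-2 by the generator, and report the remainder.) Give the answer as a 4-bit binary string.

Append 4 zeros: 101011001000000. Divide by 10111 (XOR where the leading bit is 1):
  pos 0: 10101 XOR 10111 = 00010
  pos 3: 10100 XOR 10111 = 00011
  pos 6: 11100 XOR 10111 = 01011
  pos 7: 10110 XOR 10111 = 00001
Remainder (last 4 bits) = 1000. This is the CRC / FCS.

1000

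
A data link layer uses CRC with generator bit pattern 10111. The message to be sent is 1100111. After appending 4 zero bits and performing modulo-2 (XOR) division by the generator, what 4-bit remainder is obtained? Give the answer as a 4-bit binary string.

1110

Append 4 zeros: 11001110000. Divide by 10111 (XOR where the leading bit is 1):
  pos 0: 11001 XOR 10111 = 01110
  pos 1: 11101 XOR 10111 = 01010
  pos 2: 10101 XOR 10111 = 00010
  pos 5: 10000 XOR 10111 = 00111
Remainder (last 4 bits) = 1110. This is the CRC / FCS.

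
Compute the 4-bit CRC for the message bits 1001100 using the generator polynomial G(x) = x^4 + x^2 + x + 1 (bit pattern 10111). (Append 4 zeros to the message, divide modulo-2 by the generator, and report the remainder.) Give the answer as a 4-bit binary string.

Append 4 zeros: 10011000000. Divide by 10111 (XOR where the leading bit is 1):
  pos 0: 10011 XOR 10111 = 00100
  pos 2: 10000 XOR 10111 = 00111
  pos 4: 11100 XOR 10111 = 01011
  pos 5: 10110 XOR 10111 = 00001
Remainder (last 4 bits) = 0010. This is the CRC / FCS.

0010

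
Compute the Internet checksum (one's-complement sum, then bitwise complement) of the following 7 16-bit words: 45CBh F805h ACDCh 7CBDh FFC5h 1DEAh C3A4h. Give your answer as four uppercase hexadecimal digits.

B73F

One's-complement addition (fold any carry out of bit 15 back into bit 0):
  0x45CB + 0xF805 = 0x13DD0 → wrap carry → 0x3DD1
  0x3DD1 + 0xACDC = 0x0EAAD
  0xEAAD + 0x7CBD = 0x1676A → wrap carry → 0x676B
  0x676B + 0xFFC5 = 0x16730 → wrap carry → 0x6731
  0x6731 + 0x1DEA = 0x0851B
  0x851B + 0xC3A4 = 0x148BF → wrap carry → 0x48C0
One's-complement sum = 0x48C0.
Checksum = ~0x48C0 & 0xFFFF = 0xB73F.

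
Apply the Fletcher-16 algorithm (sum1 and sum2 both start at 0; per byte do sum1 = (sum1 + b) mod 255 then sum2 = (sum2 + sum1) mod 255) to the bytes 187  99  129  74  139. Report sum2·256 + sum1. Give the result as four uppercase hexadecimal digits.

DC76

Running sums (mod 255):
  after byte 0 (187): sum1=187, sum2=187
  after byte 1 (99): sum1=31, sum2=218
  after byte 2 (129): sum1=160, sum2=123
  after byte 3 (74): sum1=234, sum2=102
  after byte 4 (139): sum1=118, sum2=220
Checksum = sum2·256 + sum1 = 220·256 + 118 = 56438 = 0xDC76.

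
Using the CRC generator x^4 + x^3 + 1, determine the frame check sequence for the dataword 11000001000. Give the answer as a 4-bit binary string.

Append 4 zeros: 110000010000000. Divide by 11001 (XOR where the leading bit is 1):
  pos 0: 11000 XOR 11001 = 00001
  pos 4: 10010 XOR 11001 = 01011
  pos 5: 10110 XOR 11001 = 01111
  pos 6: 11110 XOR 11001 = 00111
  pos 8: 11100 XOR 11001 = 00101
  pos 10: 10100 XOR 11001 = 01101
Remainder (last 4 bits) = 1101. This is the CRC / FCS.

1101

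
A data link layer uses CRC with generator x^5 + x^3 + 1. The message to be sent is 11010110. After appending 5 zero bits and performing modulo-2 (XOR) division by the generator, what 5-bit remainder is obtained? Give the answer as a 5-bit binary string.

10011

Append 5 zeros: 1101011000000. Divide by 101001 (XOR where the leading bit is 1):
  pos 0: 110101 XOR 101001 = 011100
  pos 1: 111001 XOR 101001 = 010000
  pos 2: 100000 XOR 101001 = 001001
  pos 4: 100100 XOR 101001 = 001101
  pos 6: 110100 XOR 101001 = 011101
  pos 7: 111010 XOR 101001 = 010011
Remainder (last 5 bits) = 10011. This is the CRC / FCS.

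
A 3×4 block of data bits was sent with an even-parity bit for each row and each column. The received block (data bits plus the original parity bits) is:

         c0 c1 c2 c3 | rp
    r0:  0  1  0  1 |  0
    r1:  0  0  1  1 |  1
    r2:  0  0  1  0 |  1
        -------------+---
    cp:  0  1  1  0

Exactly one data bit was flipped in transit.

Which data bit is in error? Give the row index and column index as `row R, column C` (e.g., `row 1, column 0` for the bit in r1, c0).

Recompute each row's even parity and compare to rp:
  r0: data parity 0, sent rp 0 → ok
  r1: data parity 0, sent rp 1 → mismatch
  r2: data parity 1, sent rp 1 → ok
Recompute each column's even parity and compare to cp:
  c0: data parity 0, sent cp 0 → ok
  c1: data parity 1, sent cp 1 → ok
  c2: data parity 0, sent cp 1 → mismatch
  c3: data parity 0, sent cp 0 → ok
Exactly one row (r1) and one column (c2) fail → the flipped bit is at their intersection.

row 1, column 2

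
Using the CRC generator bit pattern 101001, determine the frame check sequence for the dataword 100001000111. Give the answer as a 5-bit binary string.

10101

Append 5 zeros: 10000100011100000. Divide by 101001 (XOR where the leading bit is 1):
  pos 0: 100001 XOR 101001 = 001000
  pos 2: 100000 XOR 101001 = 001001
  pos 4: 100101 XOR 101001 = 001100
  pos 6: 110011 XOR 101001 = 011010
  pos 7: 110100 XOR 101001 = 011101
  pos 8: 111010 XOR 101001 = 010011
  pos 9: 100110 XOR 101001 = 001111
  pos 11: 111100 XOR 101001 = 010101
Remainder (last 5 bits) = 10101. This is the CRC / FCS.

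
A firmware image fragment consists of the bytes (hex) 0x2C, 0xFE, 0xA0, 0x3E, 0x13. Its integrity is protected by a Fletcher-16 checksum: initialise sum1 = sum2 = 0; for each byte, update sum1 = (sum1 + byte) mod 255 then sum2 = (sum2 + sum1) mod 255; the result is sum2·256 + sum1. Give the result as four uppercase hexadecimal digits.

4A1D

Running sums (mod 255):
  after byte 0 (0x2C): sum1=44, sum2=44
  after byte 1 (0xFE): sum1=43, sum2=87
  after byte 2 (0xA0): sum1=203, sum2=35
  after byte 3 (0x3E): sum1=10, sum2=45
  after byte 4 (0x13): sum1=29, sum2=74
Checksum = sum2·256 + sum1 = 74·256 + 29 = 18973 = 0x4A1D.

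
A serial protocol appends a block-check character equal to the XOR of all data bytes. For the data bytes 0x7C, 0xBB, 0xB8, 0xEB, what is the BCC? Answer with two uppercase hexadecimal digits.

94

XOR the bytes together:
  start with 0x7C
  0x7C ⊕ 0xBB = 0xC7
  0xC7 ⊕ 0xB8 = 0x7F
  0x7F ⊕ 0xEB = 0x94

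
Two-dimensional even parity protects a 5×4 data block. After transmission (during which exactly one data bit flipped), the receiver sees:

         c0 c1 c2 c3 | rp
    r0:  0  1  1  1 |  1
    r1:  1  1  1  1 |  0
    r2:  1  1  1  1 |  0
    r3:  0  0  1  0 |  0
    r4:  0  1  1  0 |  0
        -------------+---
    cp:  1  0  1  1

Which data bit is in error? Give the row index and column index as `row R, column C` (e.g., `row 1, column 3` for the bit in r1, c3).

row 3, column 0

Recompute each row's even parity and compare to rp:
  r0: data parity 1, sent rp 1 → ok
  r1: data parity 0, sent rp 0 → ok
  r2: data parity 0, sent rp 0 → ok
  r3: data parity 1, sent rp 0 → mismatch
  r4: data parity 0, sent rp 0 → ok
Recompute each column's even parity and compare to cp:
  c0: data parity 0, sent cp 1 → mismatch
  c1: data parity 0, sent cp 0 → ok
  c2: data parity 1, sent cp 1 → ok
  c3: data parity 1, sent cp 1 → ok
Exactly one row (r3) and one column (c0) fail → the flipped bit is at their intersection.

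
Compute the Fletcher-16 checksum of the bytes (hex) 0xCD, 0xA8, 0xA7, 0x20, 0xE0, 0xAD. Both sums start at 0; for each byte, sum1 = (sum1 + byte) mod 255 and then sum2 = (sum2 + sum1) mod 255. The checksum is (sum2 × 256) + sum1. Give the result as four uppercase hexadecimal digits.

8CCC

Running sums (mod 255):
  after byte 0 (0xCD): sum1=205, sum2=205
  after byte 1 (0xA8): sum1=118, sum2=68
  after byte 2 (0xA7): sum1=30, sum2=98
  after byte 3 (0x20): sum1=62, sum2=160
  after byte 4 (0xE0): sum1=31, sum2=191
  after byte 5 (0xAD): sum1=204, sum2=140
Checksum = sum2·256 + sum1 = 140·256 + 204 = 36044 = 0x8CCC.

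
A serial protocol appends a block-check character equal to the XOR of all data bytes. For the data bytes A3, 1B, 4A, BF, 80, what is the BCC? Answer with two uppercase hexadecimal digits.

XOR the bytes together:
  start with 0xA3
  0xA3 ⊕ 0x1B = 0xB8
  0xB8 ⊕ 0x4A = 0xF2
  0xF2 ⊕ 0xBF = 0x4D
  0x4D ⊕ 0x80 = 0xCD

CD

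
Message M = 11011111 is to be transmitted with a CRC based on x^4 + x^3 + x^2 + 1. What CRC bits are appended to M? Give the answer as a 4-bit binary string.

0010

Append 4 zeros: 110111110000. Divide by 11101 (XOR where the leading bit is 1):
  pos 0: 11011 XOR 11101 = 00110
  pos 2: 11011 XOR 11101 = 00110
  pos 4: 11010 XOR 11101 = 00111
  pos 6: 11100 XOR 11101 = 00001
Remainder (last 4 bits) = 0010. This is the CRC / FCS.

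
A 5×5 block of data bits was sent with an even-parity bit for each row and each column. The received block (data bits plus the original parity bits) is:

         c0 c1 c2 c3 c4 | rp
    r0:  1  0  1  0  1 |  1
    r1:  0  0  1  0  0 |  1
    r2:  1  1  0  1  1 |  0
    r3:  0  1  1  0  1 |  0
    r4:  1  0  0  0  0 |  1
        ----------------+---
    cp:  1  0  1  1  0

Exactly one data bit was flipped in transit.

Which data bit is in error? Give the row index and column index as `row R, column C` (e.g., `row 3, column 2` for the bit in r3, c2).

row 3, column 4

Recompute each row's even parity and compare to rp:
  r0: data parity 1, sent rp 1 → ok
  r1: data parity 1, sent rp 1 → ok
  r2: data parity 0, sent rp 0 → ok
  r3: data parity 1, sent rp 0 → mismatch
  r4: data parity 1, sent rp 1 → ok
Recompute each column's even parity and compare to cp:
  c0: data parity 1, sent cp 1 → ok
  c1: data parity 0, sent cp 0 → ok
  c2: data parity 1, sent cp 1 → ok
  c3: data parity 1, sent cp 1 → ok
  c4: data parity 1, sent cp 0 → mismatch
Exactly one row (r3) and one column (c4) fail → the flipped bit is at their intersection.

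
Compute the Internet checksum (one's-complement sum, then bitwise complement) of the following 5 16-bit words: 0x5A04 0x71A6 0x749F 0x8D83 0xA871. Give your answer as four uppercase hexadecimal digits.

One's-complement addition (fold any carry out of bit 15 back into bit 0):
  0x5A04 + 0x71A6 = 0x0CBAA
  0xCBAA + 0x749F = 0x14049 → wrap carry → 0x404A
  0x404A + 0x8D83 = 0x0CDCD
  0xCDCD + 0xA871 = 0x1763E → wrap carry → 0x763F
One's-complement sum = 0x763F.
Checksum = ~0x763F & 0xFFFF = 0x89C0.

89C0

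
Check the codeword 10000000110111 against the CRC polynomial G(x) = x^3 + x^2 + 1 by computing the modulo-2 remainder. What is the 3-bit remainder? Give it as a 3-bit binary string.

Modulo-2 division of 10000000110111 by 1101:
  pos 0: 1000 XOR 1101 = 0101
  pos 1: 1010 XOR 1101 = 0111
  pos 2: 1110 XOR 1101 = 0011
  pos 4: 1100 XOR 1101 = 0001
  pos 7: 1110 XOR 1101 = 0011
  pos 9: 1111 XOR 1101 = 0010
Remainder = 101 (nonzero — an error is detected).

101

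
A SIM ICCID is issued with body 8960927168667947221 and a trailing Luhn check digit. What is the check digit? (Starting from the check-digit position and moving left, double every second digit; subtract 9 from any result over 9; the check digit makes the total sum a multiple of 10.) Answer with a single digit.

7

Partial digits right→left: 1 2 2 7 4 9 7 6 6 8 6 1 7 2 9 0 6 9 8
Double every second digit counting from the check-digit position (so the 1st, 3rd, 5th, ... of the partial from the right).
  doubled (with −9 where >9): 2 4 8 5 3 3 5 9 3 7 → sum 49
  kept as-is: 2 7 9 6 8 1 2 0 9 → sum 44
Total = 49 + 44 = 93.
Check digit = (10 − (93 mod 10)) mod 10 = 7.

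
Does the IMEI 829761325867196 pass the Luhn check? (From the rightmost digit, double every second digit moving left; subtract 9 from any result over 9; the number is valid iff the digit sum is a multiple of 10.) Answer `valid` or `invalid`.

From the right, keep odd positions and double even positions (subtract 9 from any doubled value over 9):
  doubled (positions 2,4,...): 9 5 7 4 2 5 4 → sum 36
  kept (positions 1,3,...): 6 1 6 5 3 6 9 8 → sum 44
Total = 80.
80 mod 10 = 0, so the number is valid.

valid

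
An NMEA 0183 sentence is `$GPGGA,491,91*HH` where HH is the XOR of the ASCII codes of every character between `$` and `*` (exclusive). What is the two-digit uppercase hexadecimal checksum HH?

XOR the ASCII codes of the payload characters:
  'G' = 0x47 → acc = 0x47
  'P' = 0x50 → acc = 0x17
  'G' = 0x47 → acc = 0x50
  'G' = 0x47 → acc = 0x17
  'A' = 0x41 → acc = 0x56
  ',' = 0x2C → acc = 0x7A
  '4' = 0x34 → acc = 0x4E
  '9' = 0x39 → acc = 0x77
  '1' = 0x31 → acc = 0x46
  ',' = 0x2C → acc = 0x6A
  '9' = 0x39 → acc = 0x53
  '1' = 0x31 → acc = 0x62
Checksum = 0x62.

62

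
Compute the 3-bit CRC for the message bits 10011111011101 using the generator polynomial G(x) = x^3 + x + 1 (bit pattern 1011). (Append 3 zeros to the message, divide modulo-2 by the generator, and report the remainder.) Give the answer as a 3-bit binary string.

111

Append 3 zeros: 10011111011101000. Divide by 1011 (XOR where the leading bit is 1):
  pos 0: 1001 XOR 1011 = 0010
  pos 2: 1011 XOR 1011 = 0000
  pos 6: 1101 XOR 1011 = 0110
  pos 7: 1101 XOR 1011 = 0110
  pos 8: 1101 XOR 1011 = 0110
  pos 9: 1100 XOR 1011 = 0111
  pos 10: 1111 XOR 1011 = 0100
  pos 11: 1000 XOR 1011 = 0011
  pos 13: 1100 XOR 1011 = 0111
Remainder (last 3 bits) = 111. This is the CRC / FCS.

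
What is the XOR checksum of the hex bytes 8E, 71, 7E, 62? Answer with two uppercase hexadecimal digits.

E3

XOR the bytes together:
  start with 0x8E
  0x8E ⊕ 0x71 = 0xFF
  0xFF ⊕ 0x7E = 0x81
  0x81 ⊕ 0x62 = 0xE3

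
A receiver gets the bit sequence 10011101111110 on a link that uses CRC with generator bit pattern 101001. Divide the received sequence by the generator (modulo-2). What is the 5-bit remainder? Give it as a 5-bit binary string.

Modulo-2 division of 10011101111110 by 101001:
  pos 0: 100111 XOR 101001 = 001110
  pos 2: 111001 XOR 101001 = 010000
  pos 3: 100001 XOR 101001 = 001000
  pos 5: 100011 XOR 101001 = 001010
  pos 7: 101011 XOR 101001 = 000010
Remainder = 00100 (nonzero — an error is detected).

00100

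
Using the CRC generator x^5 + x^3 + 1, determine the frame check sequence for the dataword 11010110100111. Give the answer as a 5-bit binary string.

Append 5 zeros: 1101011010011100000. Divide by 101001 (XOR where the leading bit is 1):
  pos 0: 110101 XOR 101001 = 011100
  pos 1: 111001 XOR 101001 = 010000
  pos 2: 100000 XOR 101001 = 001001
  pos 4: 100110 XOR 101001 = 001111
  pos 6: 111101 XOR 101001 = 010100
  pos 7: 101001 XOR 101001 = 000000
  pos 13: 100000 XOR 101001 = 001001
Remainder (last 5 bits) = 01001. This is the CRC / FCS.

01001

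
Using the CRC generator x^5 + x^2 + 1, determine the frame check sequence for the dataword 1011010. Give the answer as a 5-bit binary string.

11010

Append 5 zeros: 101101000000. Divide by 100101 (XOR where the leading bit is 1):
  pos 0: 101101 XOR 100101 = 001000
  pos 2: 100000 XOR 100101 = 000101
  pos 5: 101000 XOR 100101 = 001101
Remainder (last 5 bits) = 11010. This is the CRC / FCS.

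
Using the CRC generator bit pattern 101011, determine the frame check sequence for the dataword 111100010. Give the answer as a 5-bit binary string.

01101

Append 5 zeros: 11110001000000. Divide by 101011 (XOR where the leading bit is 1):
  pos 0: 111100 XOR 101011 = 010111
  pos 1: 101110 XOR 101011 = 000101
  pos 4: 101100 XOR 101011 = 000111
  pos 7: 111000 XOR 101011 = 010011
  pos 8: 100110 XOR 101011 = 001101
Remainder (last 5 bits) = 01101. This is the CRC / FCS.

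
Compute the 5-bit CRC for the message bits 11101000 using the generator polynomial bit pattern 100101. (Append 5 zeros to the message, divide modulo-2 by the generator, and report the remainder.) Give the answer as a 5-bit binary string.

10101

Append 5 zeros: 1110100000000. Divide by 100101 (XOR where the leading bit is 1):
  pos 0: 111010 XOR 100101 = 011111
  pos 1: 111110 XOR 100101 = 011011
  pos 2: 110110 XOR 100101 = 010011
  pos 3: 100110 XOR 100101 = 000011
  pos 7: 110000 XOR 100101 = 010101
Remainder (last 5 bits) = 10101. This is the CRC / FCS.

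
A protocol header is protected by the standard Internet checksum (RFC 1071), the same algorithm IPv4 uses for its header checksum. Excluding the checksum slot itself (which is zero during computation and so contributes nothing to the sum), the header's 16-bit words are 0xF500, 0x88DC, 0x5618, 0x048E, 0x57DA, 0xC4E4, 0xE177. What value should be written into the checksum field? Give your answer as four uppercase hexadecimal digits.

2945

One's-complement addition (fold any carry out of bit 15 back into bit 0):
  0xF500 + 0x88DC = 0x17DDC → wrap carry → 0x7DDD
  0x7DDD + 0x5618 = 0x0D3F5
  0xD3F5 + 0x048E = 0x0D883
  0xD883 + 0x57DA = 0x1305D → wrap carry → 0x305E
  0x305E + 0xC4E4 = 0x0F542
  0xF542 + 0xE177 = 0x1D6B9 → wrap carry → 0xD6BA
One's-complement sum = 0xD6BA.
Checksum = ~0xD6BA & 0xFFFF = 0x2945.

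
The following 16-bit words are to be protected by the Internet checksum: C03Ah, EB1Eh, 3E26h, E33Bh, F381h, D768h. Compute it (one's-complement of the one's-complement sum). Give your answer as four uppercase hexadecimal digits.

6859

One's-complement addition (fold any carry out of bit 15 back into bit 0):
  0xC03A + 0xEB1E = 0x1AB58 → wrap carry → 0xAB59
  0xAB59 + 0x3E26 = 0x0E97F
  0xE97F + 0xE33B = 0x1CCBA → wrap carry → 0xCCBB
  0xCCBB + 0xF381 = 0x1C03C → wrap carry → 0xC03D
  0xC03D + 0xD768 = 0x197A5 → wrap carry → 0x97A6
One's-complement sum = 0x97A6.
Checksum = ~0x97A6 & 0xFFFF = 0x6859.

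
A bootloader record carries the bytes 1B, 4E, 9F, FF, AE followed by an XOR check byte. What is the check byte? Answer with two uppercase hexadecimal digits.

XOR the bytes together:
  start with 0x1B
  0x1B ⊕ 0x4E = 0x55
  0x55 ⊕ 0x9F = 0xCA
  0xCA ⊕ 0xFF = 0x35
  0x35 ⊕ 0xAE = 0x9B

9B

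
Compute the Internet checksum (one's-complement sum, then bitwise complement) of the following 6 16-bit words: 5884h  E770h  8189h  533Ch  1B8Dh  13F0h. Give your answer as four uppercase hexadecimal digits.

One's-complement addition (fold any carry out of bit 15 back into bit 0):
  0x5884 + 0xE770 = 0x13FF4 → wrap carry → 0x3FF5
  0x3FF5 + 0x8189 = 0x0C17E
  0xC17E + 0x533C = 0x114BA → wrap carry → 0x14BB
  0x14BB + 0x1B8D = 0x03048
  0x3048 + 0x13F0 = 0x04438
One's-complement sum = 0x4438.
Checksum = ~0x4438 & 0xFFFF = 0xBBC7.

BBC7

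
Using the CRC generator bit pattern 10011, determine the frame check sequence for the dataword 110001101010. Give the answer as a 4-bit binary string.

Append 4 zeros: 1100011010100000. Divide by 10011 (XOR where the leading bit is 1):
  pos 0: 11000 XOR 10011 = 01011
  pos 1: 10111 XOR 10011 = 00100
  pos 3: 10010 XOR 10011 = 00001
  pos 7: 11010 XOR 10011 = 01001
  pos 8: 10010 XOR 10011 = 00001
Remainder (last 4 bits) = 1000. This is the CRC / FCS.

1000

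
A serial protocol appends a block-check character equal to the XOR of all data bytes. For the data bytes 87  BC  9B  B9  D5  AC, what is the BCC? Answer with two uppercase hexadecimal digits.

XOR the bytes together:
  start with 0x87
  0x87 ⊕ 0xBC = 0x3B
  0x3B ⊕ 0x9B = 0xA0
  0xA0 ⊕ 0xB9 = 0x19
  0x19 ⊕ 0xD5 = 0xCC
  0xCC ⊕ 0xAC = 0x60

60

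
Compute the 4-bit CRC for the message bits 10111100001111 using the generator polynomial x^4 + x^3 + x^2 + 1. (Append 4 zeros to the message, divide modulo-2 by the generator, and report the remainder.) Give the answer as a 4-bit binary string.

0111

Append 4 zeros: 101111000011110000. Divide by 11101 (XOR where the leading bit is 1):
  pos 0: 10111 XOR 11101 = 01010
  pos 1: 10101 XOR 11101 = 01000
  pos 2: 10000 XOR 11101 = 01101
  pos 3: 11010 XOR 11101 = 00111
  pos 5: 11100 XOR 11101 = 00001
  pos 9: 11111 XOR 11101 = 00010
  pos 12: 10000 XOR 11101 = 01101
  pos 13: 11010 XOR 11101 = 00111
Remainder (last 4 bits) = 0111. This is the CRC / FCS.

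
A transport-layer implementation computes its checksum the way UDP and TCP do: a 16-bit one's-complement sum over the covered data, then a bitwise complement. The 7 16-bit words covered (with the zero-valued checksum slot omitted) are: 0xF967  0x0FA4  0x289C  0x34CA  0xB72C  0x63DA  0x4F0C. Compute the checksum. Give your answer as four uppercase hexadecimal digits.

2F7A

One's-complement addition (fold any carry out of bit 15 back into bit 0):
  0xF967 + 0x0FA4 = 0x1090B → wrap carry → 0x090C
  0x090C + 0x289C = 0x031A8
  0x31A8 + 0x34CA = 0x06672
  0x6672 + 0xB72C = 0x11D9E → wrap carry → 0x1D9F
  0x1D9F + 0x63DA = 0x08179
  0x8179 + 0x4F0C = 0x0D085
One's-complement sum = 0xD085.
Checksum = ~0xD085 & 0xFFFF = 0x2F7A.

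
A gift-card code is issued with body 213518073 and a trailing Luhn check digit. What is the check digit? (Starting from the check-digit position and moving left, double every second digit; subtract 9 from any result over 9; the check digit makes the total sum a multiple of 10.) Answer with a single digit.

1

Partial digits right→left: 3 7 0 8 1 5 3 1 2
Double every second digit counting from the check-digit position (so the 1st, 3rd, 5th, ... of the partial from the right).
  doubled (with −9 where >9): 6 0 2 6 4 → sum 18
  kept as-is: 7 8 5 1 → sum 21
Total = 18 + 21 = 39.
Check digit = (10 − (39 mod 10)) mod 10 = 1.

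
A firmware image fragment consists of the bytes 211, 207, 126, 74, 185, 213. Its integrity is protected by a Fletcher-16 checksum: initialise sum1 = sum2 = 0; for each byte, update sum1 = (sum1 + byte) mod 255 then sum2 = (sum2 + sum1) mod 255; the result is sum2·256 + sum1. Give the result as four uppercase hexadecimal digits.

28FB

Running sums (mod 255):
  after byte 0 (211): sum1=211, sum2=211
  after byte 1 (207): sum1=163, sum2=119
  after byte 2 (126): sum1=34, sum2=153
  after byte 3 (74): sum1=108, sum2=6
  after byte 4 (185): sum1=38, sum2=44
  after byte 5 (213): sum1=251, sum2=40
Checksum = sum2·256 + sum1 = 40·256 + 251 = 10491 = 0x28FB.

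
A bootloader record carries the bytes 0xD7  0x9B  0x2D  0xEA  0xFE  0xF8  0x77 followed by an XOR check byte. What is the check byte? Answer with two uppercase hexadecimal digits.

XOR the bytes together:
  start with 0xD7
  0xD7 ⊕ 0x9B = 0x4C
  0x4C ⊕ 0x2D = 0x61
  0x61 ⊕ 0xEA = 0x8B
  0x8B ⊕ 0xFE = 0x75
  0x75 ⊕ 0xF8 = 0x8D
  0x8D ⊕ 0x77 = 0xFA

FA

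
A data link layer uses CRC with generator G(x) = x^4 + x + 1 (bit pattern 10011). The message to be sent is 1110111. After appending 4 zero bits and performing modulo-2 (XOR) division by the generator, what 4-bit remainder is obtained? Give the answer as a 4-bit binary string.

Append 4 zeros: 11101110000. Divide by 10011 (XOR where the leading bit is 1):
  pos 0: 11101 XOR 10011 = 01110
  pos 1: 11101 XOR 10011 = 01110
  pos 2: 11101 XOR 10011 = 01110
  pos 3: 11100 XOR 10011 = 01111
  pos 4: 11110 XOR 10011 = 01101
  pos 5: 11010 XOR 10011 = 01001
  pos 6: 10010 XOR 10011 = 00001
Remainder (last 4 bits) = 0001. This is the CRC / FCS.

0001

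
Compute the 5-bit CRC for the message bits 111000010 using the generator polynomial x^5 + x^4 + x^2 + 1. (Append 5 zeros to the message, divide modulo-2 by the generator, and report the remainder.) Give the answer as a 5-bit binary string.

00000

Append 5 zeros: 11100001000000. Divide by 110101 (XOR where the leading bit is 1):
  pos 0: 111000 XOR 110101 = 001101
  pos 2: 110101 XOR 110101 = 000000
Remainder (last 5 bits) = 00000. This is the CRC / FCS.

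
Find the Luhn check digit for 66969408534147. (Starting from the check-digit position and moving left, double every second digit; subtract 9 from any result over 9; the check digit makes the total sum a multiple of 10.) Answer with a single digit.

9

Partial digits right→left: 7 4 1 4 3 5 8 0 4 9 6 9 6 6
Double every second digit counting from the check-digit position (so the 1st, 3rd, 5th, ... of the partial from the right).
  doubled (with −9 where >9): 5 2 6 7 8 3 3 → sum 34
  kept as-is: 4 4 5 0 9 9 6 → sum 37
Total = 34 + 37 = 71.
Check digit = (10 − (71 mod 10)) mod 10 = 9.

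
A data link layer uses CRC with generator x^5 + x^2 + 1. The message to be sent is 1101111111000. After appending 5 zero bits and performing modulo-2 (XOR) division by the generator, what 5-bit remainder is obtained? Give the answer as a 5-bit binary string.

00110

Append 5 zeros: 110111111100000000. Divide by 100101 (XOR where the leading bit is 1):
  pos 0: 110111 XOR 100101 = 010010
  pos 1: 100101 XOR 100101 = 000000
  pos 7: 111000 XOR 100101 = 011101
  pos 8: 111010 XOR 100101 = 011111
  pos 9: 111110 XOR 100101 = 011011
  pos 10: 110110 XOR 100101 = 010011
  pos 11: 100110 XOR 100101 = 000011
Remainder (last 5 bits) = 00110. This is the CRC / FCS.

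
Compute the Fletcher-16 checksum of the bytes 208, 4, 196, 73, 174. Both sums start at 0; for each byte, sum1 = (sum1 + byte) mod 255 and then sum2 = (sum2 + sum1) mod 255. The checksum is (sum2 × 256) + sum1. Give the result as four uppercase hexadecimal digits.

Running sums (mod 255):
  after byte 0 (208): sum1=208, sum2=208
  after byte 1 (4): sum1=212, sum2=165
  after byte 2 (196): sum1=153, sum2=63
  after byte 3 (73): sum1=226, sum2=34
  after byte 4 (174): sum1=145, sum2=179
Checksum = sum2·256 + sum1 = 179·256 + 145 = 45969 = 0xB391.

B391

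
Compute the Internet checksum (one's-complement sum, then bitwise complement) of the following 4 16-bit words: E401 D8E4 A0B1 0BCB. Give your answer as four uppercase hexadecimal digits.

969C

One's-complement addition (fold any carry out of bit 15 back into bit 0):
  0xE401 + 0xD8E4 = 0x1BCE5 → wrap carry → 0xBCE6
  0xBCE6 + 0xA0B1 = 0x15D97 → wrap carry → 0x5D98
  0x5D98 + 0x0BCB = 0x06963
One's-complement sum = 0x6963.
Checksum = ~0x6963 & 0xFFFF = 0x969C.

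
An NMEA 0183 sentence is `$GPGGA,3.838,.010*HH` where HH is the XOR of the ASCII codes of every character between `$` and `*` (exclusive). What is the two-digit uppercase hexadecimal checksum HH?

67

XOR the ASCII codes of the payload characters:
  'G' = 0x47 → acc = 0x47
  'P' = 0x50 → acc = 0x17
  'G' = 0x47 → acc = 0x50
  'G' = 0x47 → acc = 0x17
  'A' = 0x41 → acc = 0x56
  ',' = 0x2C → acc = 0x7A
  '3' = 0x33 → acc = 0x49
  '.' = 0x2E → acc = 0x67
  '8' = 0x38 → acc = 0x5F
  '3' = 0x33 → acc = 0x6C
  '8' = 0x38 → acc = 0x54
  ',' = 0x2C → acc = 0x78
  '.' = 0x2E → acc = 0x56
  '0' = 0x30 → acc = 0x66
  '1' = 0x31 → acc = 0x57
  '0' = 0x30 → acc = 0x67
Checksum = 0x67.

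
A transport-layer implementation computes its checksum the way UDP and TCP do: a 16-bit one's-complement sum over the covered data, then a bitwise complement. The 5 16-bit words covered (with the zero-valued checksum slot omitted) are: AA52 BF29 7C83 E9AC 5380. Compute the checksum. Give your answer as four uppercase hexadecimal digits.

DCD2

One's-complement addition (fold any carry out of bit 15 back into bit 0):
  0xAA52 + 0xBF29 = 0x1697B → wrap carry → 0x697C
  0x697C + 0x7C83 = 0x0E5FF
  0xE5FF + 0xE9AC = 0x1CFAB → wrap carry → 0xCFAC
  0xCFAC + 0x5380 = 0x1232C → wrap carry → 0x232D
One's-complement sum = 0x232D.
Checksum = ~0x232D & 0xFFFF = 0xDCD2.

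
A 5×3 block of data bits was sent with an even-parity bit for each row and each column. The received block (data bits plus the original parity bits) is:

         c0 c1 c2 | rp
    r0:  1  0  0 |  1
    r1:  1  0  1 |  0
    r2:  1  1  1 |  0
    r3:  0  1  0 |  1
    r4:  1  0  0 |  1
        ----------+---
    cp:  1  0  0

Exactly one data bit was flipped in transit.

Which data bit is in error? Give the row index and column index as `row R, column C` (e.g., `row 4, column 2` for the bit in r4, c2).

row 2, column 0

Recompute each row's even parity and compare to rp:
  r0: data parity 1, sent rp 1 → ok
  r1: data parity 0, sent rp 0 → ok
  r2: data parity 1, sent rp 0 → mismatch
  r3: data parity 1, sent rp 1 → ok
  r4: data parity 1, sent rp 1 → ok
Recompute each column's even parity and compare to cp:
  c0: data parity 0, sent cp 1 → mismatch
  c1: data parity 0, sent cp 0 → ok
  c2: data parity 0, sent cp 0 → ok
Exactly one row (r2) and one column (c0) fail → the flipped bit is at their intersection.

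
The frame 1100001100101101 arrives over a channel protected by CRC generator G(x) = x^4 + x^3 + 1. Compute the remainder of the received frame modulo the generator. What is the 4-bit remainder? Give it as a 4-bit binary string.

0000

Modulo-2 division of 1100001100101101 by 11001:
  pos 0: 11000 XOR 11001 = 00001
  pos 4: 10110 XOR 11001 = 01111
  pos 5: 11110 XOR 11001 = 00111
  pos 7: 11110 XOR 11001 = 00111
  pos 9: 11111 XOR 11001 = 00110
  pos 11: 11001 XOR 11001 = 00000
Remainder = 0000 (zero — the frame passes the CRC check).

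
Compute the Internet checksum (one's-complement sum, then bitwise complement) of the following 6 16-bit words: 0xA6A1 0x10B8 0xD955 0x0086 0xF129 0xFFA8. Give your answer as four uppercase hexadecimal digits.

7DF7

One's-complement addition (fold any carry out of bit 15 back into bit 0):
  0xA6A1 + 0x10B8 = 0x0B759
  0xB759 + 0xD955 = 0x190AE → wrap carry → 0x90AF
  0x90AF + 0x0086 = 0x09135
  0x9135 + 0xF129 = 0x1825E → wrap carry → 0x825F
  0x825F + 0xFFA8 = 0x18207 → wrap carry → 0x8208
One's-complement sum = 0x8208.
Checksum = ~0x8208 & 0xFFFF = 0x7DF7.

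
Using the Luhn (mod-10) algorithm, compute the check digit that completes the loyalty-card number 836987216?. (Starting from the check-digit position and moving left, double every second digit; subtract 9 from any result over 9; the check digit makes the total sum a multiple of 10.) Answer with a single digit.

6

Partial digits right→left: 6 1 2 7 8 9 6 3 8
Double every second digit counting from the check-digit position (so the 1st, 3rd, 5th, ... of the partial from the right).
  doubled (with −9 where >9): 3 4 7 3 7 → sum 24
  kept as-is: 1 7 9 3 → sum 20
Total = 24 + 20 = 44.
Check digit = (10 − (44 mod 10)) mod 10 = 6.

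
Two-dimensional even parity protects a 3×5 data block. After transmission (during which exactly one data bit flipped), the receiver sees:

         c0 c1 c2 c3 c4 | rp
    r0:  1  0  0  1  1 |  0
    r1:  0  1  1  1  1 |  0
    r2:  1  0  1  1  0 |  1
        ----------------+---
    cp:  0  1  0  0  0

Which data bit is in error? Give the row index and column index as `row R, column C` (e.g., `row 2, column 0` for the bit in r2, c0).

row 0, column 3

Recompute each row's even parity and compare to rp:
  r0: data parity 1, sent rp 0 → mismatch
  r1: data parity 0, sent rp 0 → ok
  r2: data parity 1, sent rp 1 → ok
Recompute each column's even parity and compare to cp:
  c0: data parity 0, sent cp 0 → ok
  c1: data parity 1, sent cp 1 → ok
  c2: data parity 0, sent cp 0 → ok
  c3: data parity 1, sent cp 0 → mismatch
  c4: data parity 0, sent cp 0 → ok
Exactly one row (r0) and one column (c3) fail → the flipped bit is at their intersection.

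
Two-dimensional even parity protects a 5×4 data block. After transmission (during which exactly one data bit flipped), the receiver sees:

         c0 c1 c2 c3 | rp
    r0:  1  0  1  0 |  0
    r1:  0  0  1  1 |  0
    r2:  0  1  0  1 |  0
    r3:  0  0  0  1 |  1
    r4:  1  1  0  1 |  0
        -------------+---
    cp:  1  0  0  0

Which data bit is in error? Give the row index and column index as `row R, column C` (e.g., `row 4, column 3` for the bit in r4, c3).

row 4, column 0

Recompute each row's even parity and compare to rp:
  r0: data parity 0, sent rp 0 → ok
  r1: data parity 0, sent rp 0 → ok
  r2: data parity 0, sent rp 0 → ok
  r3: data parity 1, sent rp 1 → ok
  r4: data parity 1, sent rp 0 → mismatch
Recompute each column's even parity and compare to cp:
  c0: data parity 0, sent cp 1 → mismatch
  c1: data parity 0, sent cp 0 → ok
  c2: data parity 0, sent cp 0 → ok
  c3: data parity 0, sent cp 0 → ok
Exactly one row (r4) and one column (c0) fail → the flipped bit is at their intersection.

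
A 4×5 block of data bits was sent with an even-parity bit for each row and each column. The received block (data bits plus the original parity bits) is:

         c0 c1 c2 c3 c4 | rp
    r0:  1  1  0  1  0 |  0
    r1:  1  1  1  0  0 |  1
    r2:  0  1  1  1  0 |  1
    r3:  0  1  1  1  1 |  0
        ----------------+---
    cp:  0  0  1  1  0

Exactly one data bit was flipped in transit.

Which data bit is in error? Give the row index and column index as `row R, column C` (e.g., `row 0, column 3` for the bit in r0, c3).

row 0, column 4

Recompute each row's even parity and compare to rp:
  r0: data parity 1, sent rp 0 → mismatch
  r1: data parity 1, sent rp 1 → ok
  r2: data parity 1, sent rp 1 → ok
  r3: data parity 0, sent rp 0 → ok
Recompute each column's even parity and compare to cp:
  c0: data parity 0, sent cp 0 → ok
  c1: data parity 0, sent cp 0 → ok
  c2: data parity 1, sent cp 1 → ok
  c3: data parity 1, sent cp 1 → ok
  c4: data parity 1, sent cp 0 → mismatch
Exactly one row (r0) and one column (c4) fail → the flipped bit is at their intersection.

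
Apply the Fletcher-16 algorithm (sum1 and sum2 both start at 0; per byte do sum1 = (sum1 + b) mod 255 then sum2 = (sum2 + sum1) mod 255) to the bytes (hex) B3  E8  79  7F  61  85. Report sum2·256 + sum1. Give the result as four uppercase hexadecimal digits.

6F7C

Running sums (mod 255):
  after byte 0 (B3): sum1=179, sum2=179
  after byte 1 (E8): sum1=156, sum2=80
  after byte 2 (79): sum1=22, sum2=102
  after byte 3 (7F): sum1=149, sum2=251
  after byte 4 (61): sum1=246, sum2=242
  after byte 5 (85): sum1=124, sum2=111
Checksum = sum2·256 + sum1 = 111·256 + 124 = 28540 = 0x6F7C.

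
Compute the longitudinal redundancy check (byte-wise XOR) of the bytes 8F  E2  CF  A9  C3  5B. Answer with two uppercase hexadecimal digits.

93

XOR the bytes together:
  start with 0x8F
  0x8F ⊕ 0xE2 = 0x6D
  0x6D ⊕ 0xCF = 0xA2
  0xA2 ⊕ 0xA9 = 0x0B
  0x0B ⊕ 0xC3 = 0xC8
  0xC8 ⊕ 0x5B = 0x93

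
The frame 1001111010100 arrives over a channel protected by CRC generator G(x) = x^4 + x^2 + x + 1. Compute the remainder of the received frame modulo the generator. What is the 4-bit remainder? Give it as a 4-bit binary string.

0001

Modulo-2 division of 1001111010100 by 10111:
  pos 0: 10011 XOR 10111 = 00100
  pos 2: 10011 XOR 10111 = 00100
  pos 4: 10001 XOR 10111 = 00110
  pos 6: 11001 XOR 10111 = 01110
  pos 7: 11100 XOR 10111 = 01011
  pos 8: 10110 XOR 10111 = 00001
Remainder = 0001 (nonzero — an error is detected).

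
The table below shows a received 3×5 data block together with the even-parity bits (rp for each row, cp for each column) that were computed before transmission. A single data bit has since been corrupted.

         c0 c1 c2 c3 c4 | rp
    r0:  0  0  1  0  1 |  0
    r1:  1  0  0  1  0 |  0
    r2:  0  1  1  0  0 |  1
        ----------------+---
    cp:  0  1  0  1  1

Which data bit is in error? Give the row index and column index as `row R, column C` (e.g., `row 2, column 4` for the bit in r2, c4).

row 2, column 0

Recompute each row's even parity and compare to rp:
  r0: data parity 0, sent rp 0 → ok
  r1: data parity 0, sent rp 0 → ok
  r2: data parity 0, sent rp 1 → mismatch
Recompute each column's even parity and compare to cp:
  c0: data parity 1, sent cp 0 → mismatch
  c1: data parity 1, sent cp 1 → ok
  c2: data parity 0, sent cp 0 → ok
  c3: data parity 1, sent cp 1 → ok
  c4: data parity 1, sent cp 1 → ok
Exactly one row (r2) and one column (c0) fail → the flipped bit is at their intersection.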